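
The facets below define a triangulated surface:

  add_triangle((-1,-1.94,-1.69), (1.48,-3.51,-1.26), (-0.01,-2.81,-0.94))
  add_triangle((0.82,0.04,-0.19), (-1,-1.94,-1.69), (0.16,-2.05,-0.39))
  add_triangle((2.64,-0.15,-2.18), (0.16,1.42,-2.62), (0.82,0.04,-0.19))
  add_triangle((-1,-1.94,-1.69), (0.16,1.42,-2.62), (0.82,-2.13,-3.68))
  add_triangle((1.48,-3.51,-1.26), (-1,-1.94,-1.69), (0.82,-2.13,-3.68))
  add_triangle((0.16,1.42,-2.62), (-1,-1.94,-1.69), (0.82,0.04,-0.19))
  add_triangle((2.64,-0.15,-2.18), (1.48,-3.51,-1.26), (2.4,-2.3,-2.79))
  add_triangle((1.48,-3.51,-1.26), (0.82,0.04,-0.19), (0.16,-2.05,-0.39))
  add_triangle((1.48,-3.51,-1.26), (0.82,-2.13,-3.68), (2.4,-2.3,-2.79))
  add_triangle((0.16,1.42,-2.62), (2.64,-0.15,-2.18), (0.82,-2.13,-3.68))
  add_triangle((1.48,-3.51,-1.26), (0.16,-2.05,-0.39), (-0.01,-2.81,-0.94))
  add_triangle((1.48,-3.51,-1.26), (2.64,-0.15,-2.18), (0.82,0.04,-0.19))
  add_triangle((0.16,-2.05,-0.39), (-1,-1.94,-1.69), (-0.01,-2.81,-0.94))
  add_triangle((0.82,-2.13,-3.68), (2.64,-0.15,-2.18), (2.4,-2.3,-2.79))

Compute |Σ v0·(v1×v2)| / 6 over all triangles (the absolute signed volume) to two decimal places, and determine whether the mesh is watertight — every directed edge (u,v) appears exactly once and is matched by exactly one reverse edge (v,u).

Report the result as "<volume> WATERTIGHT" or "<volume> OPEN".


Per-triangle v0·(v1×v2)/6:
  t1: +0.7676
  t2: -0.4492
  t3: +0.4011
  t4: +2.7293
  t5: +3.0552
  t6: -1.0385
  t7: +1.1822
  t8: +0.0851
  t9: +2.5290
  t10: +4.1688
  t11: +0.2135
  t12: +0.7328
  t13: +0.0560
  t14: +2.1179
Σ = +16.5508 → |volume| = 16.55

Directed edges: 42 total, each appears once with its reverse present → watertight.

16.55 WATERTIGHT


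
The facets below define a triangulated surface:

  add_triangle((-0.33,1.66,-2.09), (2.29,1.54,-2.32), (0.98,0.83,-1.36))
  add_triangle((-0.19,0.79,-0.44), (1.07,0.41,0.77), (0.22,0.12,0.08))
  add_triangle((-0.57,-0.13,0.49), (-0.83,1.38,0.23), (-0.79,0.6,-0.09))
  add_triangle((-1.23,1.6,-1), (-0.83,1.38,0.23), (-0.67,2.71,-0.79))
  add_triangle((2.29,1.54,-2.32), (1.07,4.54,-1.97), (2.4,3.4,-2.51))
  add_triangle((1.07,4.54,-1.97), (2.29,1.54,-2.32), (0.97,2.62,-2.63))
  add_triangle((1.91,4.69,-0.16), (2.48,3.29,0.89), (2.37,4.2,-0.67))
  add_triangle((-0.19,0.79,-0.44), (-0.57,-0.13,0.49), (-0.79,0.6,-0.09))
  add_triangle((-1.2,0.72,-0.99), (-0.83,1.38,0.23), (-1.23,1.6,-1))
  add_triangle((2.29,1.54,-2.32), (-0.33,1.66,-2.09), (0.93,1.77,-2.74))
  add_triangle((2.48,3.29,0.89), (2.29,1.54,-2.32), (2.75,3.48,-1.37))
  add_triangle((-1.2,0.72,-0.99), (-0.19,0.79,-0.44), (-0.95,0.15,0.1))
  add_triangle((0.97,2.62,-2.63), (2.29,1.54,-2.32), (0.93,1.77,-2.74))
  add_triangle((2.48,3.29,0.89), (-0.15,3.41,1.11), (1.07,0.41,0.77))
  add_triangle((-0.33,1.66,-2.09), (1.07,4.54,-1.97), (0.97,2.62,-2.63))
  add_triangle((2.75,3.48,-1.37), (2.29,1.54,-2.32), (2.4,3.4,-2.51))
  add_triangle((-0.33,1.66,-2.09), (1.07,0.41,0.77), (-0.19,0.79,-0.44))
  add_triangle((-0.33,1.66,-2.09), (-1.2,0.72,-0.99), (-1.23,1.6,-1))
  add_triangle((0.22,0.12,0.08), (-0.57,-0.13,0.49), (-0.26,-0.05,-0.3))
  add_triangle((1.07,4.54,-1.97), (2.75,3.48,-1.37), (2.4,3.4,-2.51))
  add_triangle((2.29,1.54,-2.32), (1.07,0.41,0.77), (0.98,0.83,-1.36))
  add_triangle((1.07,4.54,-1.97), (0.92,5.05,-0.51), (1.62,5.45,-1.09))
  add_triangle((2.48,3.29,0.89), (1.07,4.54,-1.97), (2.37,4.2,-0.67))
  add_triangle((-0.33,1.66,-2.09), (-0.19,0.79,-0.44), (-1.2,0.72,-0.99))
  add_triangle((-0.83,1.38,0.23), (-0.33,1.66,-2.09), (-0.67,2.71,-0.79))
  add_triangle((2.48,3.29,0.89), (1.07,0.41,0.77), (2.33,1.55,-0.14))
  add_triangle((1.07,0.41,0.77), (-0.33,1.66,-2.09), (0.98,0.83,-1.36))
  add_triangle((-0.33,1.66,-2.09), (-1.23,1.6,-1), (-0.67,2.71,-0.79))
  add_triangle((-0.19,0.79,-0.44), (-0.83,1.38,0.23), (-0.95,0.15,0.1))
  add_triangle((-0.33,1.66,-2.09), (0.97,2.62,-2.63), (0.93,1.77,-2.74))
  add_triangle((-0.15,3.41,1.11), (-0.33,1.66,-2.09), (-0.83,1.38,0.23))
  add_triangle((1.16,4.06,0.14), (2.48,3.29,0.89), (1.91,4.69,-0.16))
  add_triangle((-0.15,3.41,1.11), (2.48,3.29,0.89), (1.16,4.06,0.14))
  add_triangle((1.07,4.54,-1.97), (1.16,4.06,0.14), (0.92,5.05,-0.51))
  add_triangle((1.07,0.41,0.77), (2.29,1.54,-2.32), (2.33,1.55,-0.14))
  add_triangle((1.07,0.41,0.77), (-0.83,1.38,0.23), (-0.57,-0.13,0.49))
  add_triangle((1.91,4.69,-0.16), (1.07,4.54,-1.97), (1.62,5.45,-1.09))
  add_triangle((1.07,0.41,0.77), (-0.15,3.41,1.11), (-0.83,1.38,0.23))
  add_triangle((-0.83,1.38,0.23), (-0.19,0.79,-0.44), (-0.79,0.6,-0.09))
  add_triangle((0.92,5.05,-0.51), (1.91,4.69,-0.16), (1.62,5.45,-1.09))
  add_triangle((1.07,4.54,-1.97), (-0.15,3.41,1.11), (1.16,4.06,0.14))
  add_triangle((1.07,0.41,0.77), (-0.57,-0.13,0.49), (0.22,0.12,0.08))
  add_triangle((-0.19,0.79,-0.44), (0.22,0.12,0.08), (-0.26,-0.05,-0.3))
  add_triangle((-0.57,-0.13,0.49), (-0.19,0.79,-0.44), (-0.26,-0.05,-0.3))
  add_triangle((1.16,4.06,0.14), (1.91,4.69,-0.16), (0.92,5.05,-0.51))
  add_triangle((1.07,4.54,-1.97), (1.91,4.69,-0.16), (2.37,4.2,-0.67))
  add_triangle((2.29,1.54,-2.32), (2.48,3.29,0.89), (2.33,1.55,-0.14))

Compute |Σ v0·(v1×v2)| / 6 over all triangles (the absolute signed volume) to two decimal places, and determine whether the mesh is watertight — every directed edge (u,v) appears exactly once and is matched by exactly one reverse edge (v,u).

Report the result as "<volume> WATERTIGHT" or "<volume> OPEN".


20.04 OPEN

Per-triangle v0·(v1×v2)/6:
  t1: +0.1055
  t2: +0.0101
  t3: +0.0788
  t4: +0.3561
  t5: +0.4894
  t6: +1.7366
  t7: +0.9861
  t8: -0.0162
  t9: +0.1551
  t10: -0.2322
  t11: +1.2409
  t12: -0.0957
  t13: +0.6305
  t14: +1.0614
  t15: +1.1802
  t16: +1.0142
  t17: -0.1884
  t18: +0.3177
  t19: -0.0037
  t20: +1.6803
  t21: -0.0776
  t22: +0.6875
  t23: -0.9338
  t24: -0.1629
  t25: -0.3316
  t26: +0.6532
  t27: -0.5078
  t28: +0.6247
  t29: -0.1081
  t30: +0.4481
  t31: +1.1180
  t32: +0.6348
  t33: +1.6249
  t34: -0.6472
  t35: +0.2504
  t36: +0.2595
  t37: +0.3001
  t38: +0.1428
  t39: +0.0689
  t40: +0.6450
  t41: +1.7703
  t42: -0.0070
  t43: +0.0055
  t44: +0.0409
  t45: +0.3777
  t46: +1.2565
  t47: +1.3968
Σ = +20.0362 → |volume| = 20.04

Directed edges: 141 total; 9 unmatched, e.g. (-1.2,0.72,-0.99)→(-0.83,1.38,0.23) → open.


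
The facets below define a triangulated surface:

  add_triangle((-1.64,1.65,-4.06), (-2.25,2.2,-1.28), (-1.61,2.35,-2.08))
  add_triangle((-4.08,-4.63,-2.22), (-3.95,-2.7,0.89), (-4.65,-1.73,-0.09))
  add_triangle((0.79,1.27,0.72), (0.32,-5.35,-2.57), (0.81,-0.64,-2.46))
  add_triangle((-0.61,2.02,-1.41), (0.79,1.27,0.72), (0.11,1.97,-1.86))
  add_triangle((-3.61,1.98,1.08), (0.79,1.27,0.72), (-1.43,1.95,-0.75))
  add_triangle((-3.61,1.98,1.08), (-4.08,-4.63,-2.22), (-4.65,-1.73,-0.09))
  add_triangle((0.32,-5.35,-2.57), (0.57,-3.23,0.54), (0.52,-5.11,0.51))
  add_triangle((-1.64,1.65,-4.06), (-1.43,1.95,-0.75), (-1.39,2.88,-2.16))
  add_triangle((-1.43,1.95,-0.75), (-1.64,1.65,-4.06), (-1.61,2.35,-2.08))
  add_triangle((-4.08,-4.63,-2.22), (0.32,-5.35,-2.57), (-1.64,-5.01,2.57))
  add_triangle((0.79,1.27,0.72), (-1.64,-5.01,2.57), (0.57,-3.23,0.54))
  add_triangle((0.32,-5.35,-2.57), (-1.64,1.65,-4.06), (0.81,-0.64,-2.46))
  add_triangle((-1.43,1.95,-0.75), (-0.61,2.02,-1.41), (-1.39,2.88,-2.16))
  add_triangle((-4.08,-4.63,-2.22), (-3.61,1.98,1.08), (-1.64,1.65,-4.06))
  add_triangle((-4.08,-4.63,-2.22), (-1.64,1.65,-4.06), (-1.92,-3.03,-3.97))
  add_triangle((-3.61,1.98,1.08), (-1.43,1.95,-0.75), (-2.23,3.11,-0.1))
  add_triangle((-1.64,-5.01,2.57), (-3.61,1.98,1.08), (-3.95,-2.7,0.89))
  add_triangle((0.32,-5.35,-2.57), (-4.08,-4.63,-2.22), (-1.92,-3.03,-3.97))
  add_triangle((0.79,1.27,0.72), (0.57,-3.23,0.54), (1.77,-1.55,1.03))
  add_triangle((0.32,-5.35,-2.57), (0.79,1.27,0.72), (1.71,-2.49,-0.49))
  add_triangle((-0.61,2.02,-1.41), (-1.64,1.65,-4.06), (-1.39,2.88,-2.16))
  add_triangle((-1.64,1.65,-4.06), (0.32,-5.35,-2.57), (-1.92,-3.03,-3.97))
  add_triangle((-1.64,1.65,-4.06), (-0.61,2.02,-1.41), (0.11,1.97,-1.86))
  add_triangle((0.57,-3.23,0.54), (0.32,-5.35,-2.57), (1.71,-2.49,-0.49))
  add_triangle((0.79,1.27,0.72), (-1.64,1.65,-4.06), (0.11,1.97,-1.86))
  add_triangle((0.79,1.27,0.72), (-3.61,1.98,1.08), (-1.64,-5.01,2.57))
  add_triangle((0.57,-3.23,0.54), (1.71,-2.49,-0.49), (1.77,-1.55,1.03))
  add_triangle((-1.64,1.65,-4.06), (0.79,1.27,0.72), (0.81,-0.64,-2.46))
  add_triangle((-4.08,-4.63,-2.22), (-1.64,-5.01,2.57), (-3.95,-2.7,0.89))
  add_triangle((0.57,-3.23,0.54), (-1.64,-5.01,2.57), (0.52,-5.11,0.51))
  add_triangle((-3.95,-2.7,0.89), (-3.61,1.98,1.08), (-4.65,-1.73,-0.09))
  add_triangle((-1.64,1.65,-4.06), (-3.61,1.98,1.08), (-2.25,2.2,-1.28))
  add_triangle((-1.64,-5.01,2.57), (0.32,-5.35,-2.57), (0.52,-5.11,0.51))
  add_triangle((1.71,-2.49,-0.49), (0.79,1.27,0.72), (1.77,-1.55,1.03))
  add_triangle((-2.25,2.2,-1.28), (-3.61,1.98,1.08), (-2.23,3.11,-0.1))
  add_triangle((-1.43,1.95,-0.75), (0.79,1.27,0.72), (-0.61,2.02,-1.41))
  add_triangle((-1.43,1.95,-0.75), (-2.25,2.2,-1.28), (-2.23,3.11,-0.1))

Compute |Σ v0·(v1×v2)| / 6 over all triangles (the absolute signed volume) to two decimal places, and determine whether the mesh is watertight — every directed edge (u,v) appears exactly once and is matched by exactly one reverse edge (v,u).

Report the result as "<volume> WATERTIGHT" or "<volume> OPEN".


Per-triangle v0·(v1×v2)/6:
  t1: +0.8894
  t2: +4.3726
  t3: +1.7377
  t4: +0.5728
  t5: +1.8778
  t6: +2.7407
  t7: +0.5963
  t8: +0.9508
  t9: -0.2905
  t10: +19.3269
  t11: +2.2126
  t12: +6.2975
  t13: +0.1494
  t14: +20.3574
  t15: +8.8177
  t16: -0.7991
  t17: +7.1256
  t18: +9.7763
  t19: +0.3302
  t20: +0.3922
  t21: +0.4519
  t22: +5.6361
  t23: +0.8766
  t24: +2.6742
  t25: -0.5007
  t26: +5.5313
  t27: +1.2574
  t28: +2.4610
  t29: +10.7045
  t30: +0.8239
  t31: +3.5855
  t32: +1.7627
  t33: +6.0788
  t34: +0.7833
  t35: +1.7715
  t36: +0.6964
  t37: +0.2197
Σ = +132.2484 → |volume| = 132.25

Directed edges: 111 total; 3 unmatched, e.g. (-2.25,2.2,-1.28)→(-1.61,2.35,-2.08) → open.

132.25 OPEN


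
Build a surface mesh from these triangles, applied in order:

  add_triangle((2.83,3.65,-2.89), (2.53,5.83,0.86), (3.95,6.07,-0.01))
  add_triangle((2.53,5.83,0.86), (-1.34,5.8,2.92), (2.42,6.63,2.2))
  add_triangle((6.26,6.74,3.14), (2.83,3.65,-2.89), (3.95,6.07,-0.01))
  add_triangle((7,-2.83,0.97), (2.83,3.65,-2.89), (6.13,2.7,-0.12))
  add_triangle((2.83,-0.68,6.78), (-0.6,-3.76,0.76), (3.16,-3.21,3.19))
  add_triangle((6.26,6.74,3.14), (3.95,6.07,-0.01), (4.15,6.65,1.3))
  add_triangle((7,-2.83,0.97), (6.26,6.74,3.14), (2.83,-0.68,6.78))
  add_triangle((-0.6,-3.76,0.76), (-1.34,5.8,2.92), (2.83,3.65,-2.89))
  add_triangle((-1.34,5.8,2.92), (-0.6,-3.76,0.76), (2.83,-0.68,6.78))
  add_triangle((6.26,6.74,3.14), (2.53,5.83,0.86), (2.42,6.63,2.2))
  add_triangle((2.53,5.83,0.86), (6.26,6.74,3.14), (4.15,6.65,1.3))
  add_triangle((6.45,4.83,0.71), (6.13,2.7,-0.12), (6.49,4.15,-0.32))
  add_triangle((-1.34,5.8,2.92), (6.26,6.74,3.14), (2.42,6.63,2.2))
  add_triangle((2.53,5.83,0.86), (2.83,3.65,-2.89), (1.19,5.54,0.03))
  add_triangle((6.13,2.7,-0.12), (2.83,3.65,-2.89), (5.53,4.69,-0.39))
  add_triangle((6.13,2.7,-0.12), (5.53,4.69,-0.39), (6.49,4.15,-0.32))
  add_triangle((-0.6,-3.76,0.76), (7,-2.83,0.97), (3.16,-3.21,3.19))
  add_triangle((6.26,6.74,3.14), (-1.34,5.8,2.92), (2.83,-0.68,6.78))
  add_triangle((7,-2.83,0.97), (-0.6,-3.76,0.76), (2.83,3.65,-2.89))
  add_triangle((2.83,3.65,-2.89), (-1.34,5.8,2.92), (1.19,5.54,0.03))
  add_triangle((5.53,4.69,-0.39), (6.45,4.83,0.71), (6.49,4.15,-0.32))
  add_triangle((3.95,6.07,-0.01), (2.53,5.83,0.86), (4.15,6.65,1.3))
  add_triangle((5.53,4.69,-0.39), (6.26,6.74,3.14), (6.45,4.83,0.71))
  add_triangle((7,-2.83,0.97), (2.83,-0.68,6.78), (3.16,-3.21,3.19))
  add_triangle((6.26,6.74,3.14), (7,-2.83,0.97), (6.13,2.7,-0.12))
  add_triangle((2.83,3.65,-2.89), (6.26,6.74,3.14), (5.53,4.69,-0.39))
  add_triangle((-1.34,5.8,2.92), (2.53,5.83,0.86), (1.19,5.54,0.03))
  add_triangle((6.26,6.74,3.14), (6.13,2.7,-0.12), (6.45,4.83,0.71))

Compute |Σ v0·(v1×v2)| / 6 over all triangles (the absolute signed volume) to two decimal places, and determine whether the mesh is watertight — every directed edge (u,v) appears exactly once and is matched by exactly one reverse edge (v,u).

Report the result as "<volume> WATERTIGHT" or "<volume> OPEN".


290.92 WATERTIGHT

Per-triangle v0·(v1×v2)/6:
  t1: +3.2873
  t2: +3.6626
  t3: +6.9175
  t4: +14.4063
  t5: +10.6068
  t6: +3.0510
  t7: +67.8602
  t8: -2.7083
  t9: +16.9666
  t10: +4.9132
  t11: +1.6018
  t12: +1.4955
  t13: +7.6310
  t14: +4.9978
  t15: +5.8366
  t16: -0.0727
  t17: +10.9506
  t18: +54.4750
  t19: +10.6108
  t20: +1.4905
  t21: +1.3726
  t22: +1.5201
  t23: +3.6497
  t24: +15.8918
  t25: +24.2146
  t26: +7.6739
  t27: +5.3858
  t28: +3.2272
Σ = +290.9155 → |volume| = 290.92

Directed edges: 84 total, each appears once with its reverse present → watertight.


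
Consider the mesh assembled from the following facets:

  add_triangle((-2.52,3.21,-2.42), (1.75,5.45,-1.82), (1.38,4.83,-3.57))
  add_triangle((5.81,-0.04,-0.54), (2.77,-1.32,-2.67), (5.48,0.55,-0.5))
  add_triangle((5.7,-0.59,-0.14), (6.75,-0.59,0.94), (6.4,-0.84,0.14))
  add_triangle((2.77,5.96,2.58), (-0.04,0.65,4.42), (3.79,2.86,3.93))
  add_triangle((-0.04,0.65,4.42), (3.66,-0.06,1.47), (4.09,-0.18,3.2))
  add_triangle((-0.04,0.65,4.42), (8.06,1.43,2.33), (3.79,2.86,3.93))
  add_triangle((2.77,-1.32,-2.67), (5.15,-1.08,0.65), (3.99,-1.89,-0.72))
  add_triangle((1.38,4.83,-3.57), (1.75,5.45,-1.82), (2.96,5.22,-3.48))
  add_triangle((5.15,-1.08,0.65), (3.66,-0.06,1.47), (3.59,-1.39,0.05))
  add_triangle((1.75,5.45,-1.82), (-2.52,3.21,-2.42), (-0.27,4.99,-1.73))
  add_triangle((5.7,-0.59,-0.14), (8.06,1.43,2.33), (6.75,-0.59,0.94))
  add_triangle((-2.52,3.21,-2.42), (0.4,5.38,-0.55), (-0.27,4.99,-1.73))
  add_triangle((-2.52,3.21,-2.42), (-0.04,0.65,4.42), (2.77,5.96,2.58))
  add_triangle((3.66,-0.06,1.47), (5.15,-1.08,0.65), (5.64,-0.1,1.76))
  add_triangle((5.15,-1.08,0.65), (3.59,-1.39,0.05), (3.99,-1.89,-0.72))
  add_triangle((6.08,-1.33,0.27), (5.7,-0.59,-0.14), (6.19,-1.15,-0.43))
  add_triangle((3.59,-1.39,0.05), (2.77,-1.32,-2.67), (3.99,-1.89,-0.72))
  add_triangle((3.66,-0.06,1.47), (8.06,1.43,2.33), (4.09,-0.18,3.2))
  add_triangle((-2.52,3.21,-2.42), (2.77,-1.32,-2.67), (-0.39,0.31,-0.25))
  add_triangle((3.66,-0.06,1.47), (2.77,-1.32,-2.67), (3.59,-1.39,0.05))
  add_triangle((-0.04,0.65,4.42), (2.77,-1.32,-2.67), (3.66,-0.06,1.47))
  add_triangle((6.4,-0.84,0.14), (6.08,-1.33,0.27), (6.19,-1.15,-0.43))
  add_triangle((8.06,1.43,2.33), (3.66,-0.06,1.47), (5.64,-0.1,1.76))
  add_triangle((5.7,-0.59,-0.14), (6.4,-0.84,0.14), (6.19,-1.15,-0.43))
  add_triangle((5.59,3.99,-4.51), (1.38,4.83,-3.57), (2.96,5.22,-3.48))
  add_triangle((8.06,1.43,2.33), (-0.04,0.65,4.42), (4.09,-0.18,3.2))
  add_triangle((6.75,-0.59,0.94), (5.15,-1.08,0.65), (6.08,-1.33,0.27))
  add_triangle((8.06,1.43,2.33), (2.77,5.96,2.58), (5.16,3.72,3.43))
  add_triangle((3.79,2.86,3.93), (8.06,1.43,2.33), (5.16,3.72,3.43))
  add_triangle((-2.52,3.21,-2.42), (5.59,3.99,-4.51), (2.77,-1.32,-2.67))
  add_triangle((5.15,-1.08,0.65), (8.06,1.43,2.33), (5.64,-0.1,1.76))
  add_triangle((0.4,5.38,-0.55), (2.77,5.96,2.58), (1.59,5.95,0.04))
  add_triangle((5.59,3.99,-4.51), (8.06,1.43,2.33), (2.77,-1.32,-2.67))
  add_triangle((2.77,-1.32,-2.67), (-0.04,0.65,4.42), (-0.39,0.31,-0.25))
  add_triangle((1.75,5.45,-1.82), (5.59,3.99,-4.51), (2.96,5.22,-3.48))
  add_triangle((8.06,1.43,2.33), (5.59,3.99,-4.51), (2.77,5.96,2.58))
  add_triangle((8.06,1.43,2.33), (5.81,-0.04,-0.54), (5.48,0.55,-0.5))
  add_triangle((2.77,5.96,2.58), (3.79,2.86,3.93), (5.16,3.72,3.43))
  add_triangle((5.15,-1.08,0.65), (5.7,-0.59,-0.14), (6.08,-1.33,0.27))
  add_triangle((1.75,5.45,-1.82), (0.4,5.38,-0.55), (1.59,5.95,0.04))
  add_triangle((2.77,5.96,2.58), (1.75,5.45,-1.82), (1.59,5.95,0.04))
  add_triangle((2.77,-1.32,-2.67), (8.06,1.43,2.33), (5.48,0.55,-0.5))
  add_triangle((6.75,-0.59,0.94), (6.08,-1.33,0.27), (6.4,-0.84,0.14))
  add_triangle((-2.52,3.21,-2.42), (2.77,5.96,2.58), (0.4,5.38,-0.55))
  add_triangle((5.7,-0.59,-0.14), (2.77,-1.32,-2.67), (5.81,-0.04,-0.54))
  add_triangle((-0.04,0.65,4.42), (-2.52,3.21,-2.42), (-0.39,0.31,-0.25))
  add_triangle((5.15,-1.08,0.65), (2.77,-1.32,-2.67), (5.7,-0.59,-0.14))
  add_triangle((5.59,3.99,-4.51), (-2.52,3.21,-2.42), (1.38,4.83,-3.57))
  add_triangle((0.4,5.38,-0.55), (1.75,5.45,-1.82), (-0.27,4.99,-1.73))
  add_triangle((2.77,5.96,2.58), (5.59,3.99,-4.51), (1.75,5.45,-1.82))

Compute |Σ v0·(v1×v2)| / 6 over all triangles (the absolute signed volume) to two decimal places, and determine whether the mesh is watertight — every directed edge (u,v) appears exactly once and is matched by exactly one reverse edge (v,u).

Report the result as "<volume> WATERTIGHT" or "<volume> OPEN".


229.00 OPEN

Per-triangle v0·(v1×v2)/6:
  t1: +6.1027
  t2: +1.3613
  t3: +0.2172
  t4: +11.0311
  t5: -0.9225
  t6: +10.5209
  t7: +1.9536
  t8: +2.5519
  t9: +0.3065
  t10: +2.0874
  t11: +2.1176
  t12: +1.8152
  t13: +17.7876
  t14: +0.3003
  t15: +0.3047
  t16: -0.3879
  t17: -0.4445
  t18: +1.4214
  t19: +0.3026
  t20: -1.9892
  t21: +1.9508
  t22: +0.3702
  t23: +0.4856
  t24: +0.1907
  t25: +3.2003
  t26: +7.1724
  t27: +0.3483
  t28: +7.5361
  t29: +4.9821
  t30: +15.7100
  t31: +1.5872
  t32: +1.9293
  t33: +28.8857
  t34: -0.4334
  t35: +3.0920
  t36: +52.1680
  t37: +1.7390
  t38: +4.7268
  t39: -0.2990
  t40: +2.0812
  t41: +2.9072
  t42: -3.1029
  t43: +0.4929
  t44: +3.5246
  t45: +1.7777
  t46: +0.3811
  t47: +2.1142
  t48: +4.4885
  t49: +2.1968
  t50: +20.3588
Σ = +228.9999 → |volume| = 229.00

Directed edges: 150 total; 6 unmatched, e.g. (5.7,-0.59,-0.14)→(8.06,1.43,2.33) → open.


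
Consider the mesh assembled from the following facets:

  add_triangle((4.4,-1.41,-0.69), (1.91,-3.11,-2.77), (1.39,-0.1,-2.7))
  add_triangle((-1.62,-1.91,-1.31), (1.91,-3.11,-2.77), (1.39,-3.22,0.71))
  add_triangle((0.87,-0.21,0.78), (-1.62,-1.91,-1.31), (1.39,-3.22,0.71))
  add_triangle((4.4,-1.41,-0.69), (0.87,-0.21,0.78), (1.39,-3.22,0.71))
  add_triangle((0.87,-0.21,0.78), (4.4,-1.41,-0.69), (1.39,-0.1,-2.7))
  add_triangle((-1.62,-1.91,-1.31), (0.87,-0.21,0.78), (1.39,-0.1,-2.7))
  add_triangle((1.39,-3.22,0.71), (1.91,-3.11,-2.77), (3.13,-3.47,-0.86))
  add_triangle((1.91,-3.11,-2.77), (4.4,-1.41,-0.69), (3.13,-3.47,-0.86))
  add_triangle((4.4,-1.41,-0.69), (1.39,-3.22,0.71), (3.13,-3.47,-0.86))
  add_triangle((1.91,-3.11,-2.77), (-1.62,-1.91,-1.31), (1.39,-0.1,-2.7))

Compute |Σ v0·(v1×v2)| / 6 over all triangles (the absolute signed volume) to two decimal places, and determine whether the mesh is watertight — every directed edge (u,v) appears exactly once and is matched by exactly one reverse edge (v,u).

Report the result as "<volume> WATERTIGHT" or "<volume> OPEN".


23.69 WATERTIGHT

Per-triangle v0·(v1×v2)/6:
  t1: +5.1724
  t2: +5.0608
  t3: +0.2385
  t4: +1.9115
  t5: +0.3574
  t6: -1.3118
  t7: +2.5319
  t8: +3.7931
  t9: +2.4299
  t10: +3.5105
Σ = +23.6942 → |volume| = 23.69

Directed edges: 30 total, each appears once with its reverse present → watertight.


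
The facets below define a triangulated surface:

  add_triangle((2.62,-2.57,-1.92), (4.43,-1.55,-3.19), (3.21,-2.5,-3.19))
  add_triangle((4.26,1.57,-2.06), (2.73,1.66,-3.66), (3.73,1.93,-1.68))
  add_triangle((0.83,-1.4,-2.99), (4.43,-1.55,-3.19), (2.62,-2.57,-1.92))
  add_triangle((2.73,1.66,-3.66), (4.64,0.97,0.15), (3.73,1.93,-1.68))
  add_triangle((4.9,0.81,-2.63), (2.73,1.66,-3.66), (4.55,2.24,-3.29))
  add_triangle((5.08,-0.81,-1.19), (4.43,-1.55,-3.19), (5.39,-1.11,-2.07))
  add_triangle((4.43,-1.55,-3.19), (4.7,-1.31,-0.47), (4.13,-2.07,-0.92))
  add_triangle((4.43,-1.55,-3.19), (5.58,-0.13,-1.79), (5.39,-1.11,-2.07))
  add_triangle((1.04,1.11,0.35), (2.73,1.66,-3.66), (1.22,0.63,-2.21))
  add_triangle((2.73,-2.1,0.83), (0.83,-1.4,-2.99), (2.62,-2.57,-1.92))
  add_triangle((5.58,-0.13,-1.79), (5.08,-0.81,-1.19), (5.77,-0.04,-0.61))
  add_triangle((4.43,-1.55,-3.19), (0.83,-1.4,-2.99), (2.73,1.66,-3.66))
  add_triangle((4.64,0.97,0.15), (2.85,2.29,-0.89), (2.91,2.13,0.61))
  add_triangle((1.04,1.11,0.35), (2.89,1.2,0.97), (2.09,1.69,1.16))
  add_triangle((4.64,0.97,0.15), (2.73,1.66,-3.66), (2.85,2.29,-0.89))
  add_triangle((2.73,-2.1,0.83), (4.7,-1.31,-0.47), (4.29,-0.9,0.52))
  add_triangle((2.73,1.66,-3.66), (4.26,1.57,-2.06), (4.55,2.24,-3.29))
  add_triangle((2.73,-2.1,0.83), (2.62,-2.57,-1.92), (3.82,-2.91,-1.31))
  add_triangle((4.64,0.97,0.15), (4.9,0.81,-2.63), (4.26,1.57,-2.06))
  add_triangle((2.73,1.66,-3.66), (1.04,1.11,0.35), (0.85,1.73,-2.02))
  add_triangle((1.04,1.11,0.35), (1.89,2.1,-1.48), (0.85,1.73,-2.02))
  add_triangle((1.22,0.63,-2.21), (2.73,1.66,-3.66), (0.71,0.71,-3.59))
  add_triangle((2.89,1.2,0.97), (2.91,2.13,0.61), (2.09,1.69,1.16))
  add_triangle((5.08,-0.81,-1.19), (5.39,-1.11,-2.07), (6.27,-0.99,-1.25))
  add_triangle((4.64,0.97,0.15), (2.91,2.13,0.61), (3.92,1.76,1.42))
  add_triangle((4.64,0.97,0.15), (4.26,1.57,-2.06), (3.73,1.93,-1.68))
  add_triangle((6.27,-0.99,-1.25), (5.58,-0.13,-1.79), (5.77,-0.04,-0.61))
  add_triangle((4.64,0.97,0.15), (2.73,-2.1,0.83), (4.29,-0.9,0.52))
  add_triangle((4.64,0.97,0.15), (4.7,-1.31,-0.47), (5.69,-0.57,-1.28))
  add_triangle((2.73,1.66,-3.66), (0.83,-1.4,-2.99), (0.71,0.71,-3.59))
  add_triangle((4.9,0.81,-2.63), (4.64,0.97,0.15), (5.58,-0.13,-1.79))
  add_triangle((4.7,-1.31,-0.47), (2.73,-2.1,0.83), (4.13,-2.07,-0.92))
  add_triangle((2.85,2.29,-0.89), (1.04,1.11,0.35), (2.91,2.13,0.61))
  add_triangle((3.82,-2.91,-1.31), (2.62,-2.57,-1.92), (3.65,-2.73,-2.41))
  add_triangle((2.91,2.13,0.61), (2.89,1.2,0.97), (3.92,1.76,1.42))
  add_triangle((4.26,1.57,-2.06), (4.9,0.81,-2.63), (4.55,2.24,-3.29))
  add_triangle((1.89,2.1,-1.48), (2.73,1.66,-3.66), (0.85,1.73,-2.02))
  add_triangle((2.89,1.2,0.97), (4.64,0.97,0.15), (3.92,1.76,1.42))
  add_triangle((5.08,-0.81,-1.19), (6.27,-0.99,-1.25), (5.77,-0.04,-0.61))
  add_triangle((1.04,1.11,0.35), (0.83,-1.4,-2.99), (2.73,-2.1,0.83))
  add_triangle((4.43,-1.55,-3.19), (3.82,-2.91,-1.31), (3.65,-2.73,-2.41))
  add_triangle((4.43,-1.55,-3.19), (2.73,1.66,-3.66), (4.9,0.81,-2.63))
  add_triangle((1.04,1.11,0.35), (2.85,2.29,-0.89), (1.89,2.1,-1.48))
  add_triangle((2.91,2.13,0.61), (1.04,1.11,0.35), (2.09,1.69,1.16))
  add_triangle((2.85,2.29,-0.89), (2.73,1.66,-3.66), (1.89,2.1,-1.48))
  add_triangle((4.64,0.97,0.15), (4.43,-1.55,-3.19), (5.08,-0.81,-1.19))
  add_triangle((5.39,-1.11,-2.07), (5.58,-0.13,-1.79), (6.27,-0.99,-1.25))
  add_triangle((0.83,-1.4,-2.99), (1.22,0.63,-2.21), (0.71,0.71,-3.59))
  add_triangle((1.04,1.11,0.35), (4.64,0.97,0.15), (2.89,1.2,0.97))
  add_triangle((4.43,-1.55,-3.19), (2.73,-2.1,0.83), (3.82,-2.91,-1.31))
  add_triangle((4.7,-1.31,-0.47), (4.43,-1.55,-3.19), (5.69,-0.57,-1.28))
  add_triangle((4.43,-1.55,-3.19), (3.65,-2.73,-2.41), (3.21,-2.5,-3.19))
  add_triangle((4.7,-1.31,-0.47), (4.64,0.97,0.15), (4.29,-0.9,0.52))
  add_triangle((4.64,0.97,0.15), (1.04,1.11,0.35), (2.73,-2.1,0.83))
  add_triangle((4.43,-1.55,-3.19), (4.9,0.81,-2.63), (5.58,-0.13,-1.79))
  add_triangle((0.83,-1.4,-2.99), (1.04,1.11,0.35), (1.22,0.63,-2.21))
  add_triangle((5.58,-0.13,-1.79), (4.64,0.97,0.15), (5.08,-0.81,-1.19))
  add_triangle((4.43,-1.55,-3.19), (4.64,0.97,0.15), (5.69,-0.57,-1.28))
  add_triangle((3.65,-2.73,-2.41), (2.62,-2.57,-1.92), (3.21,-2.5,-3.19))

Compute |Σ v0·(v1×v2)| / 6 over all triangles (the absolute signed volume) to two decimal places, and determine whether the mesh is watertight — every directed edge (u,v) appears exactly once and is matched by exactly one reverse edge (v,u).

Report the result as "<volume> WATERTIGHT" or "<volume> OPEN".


Per-triangle v0·(v1×v2)/6:
  t1: -1.0385
  t2: +0.9800
  t3: +2.8929
  t4: -1.8174
  t5: +1.8298
  t6: +0.1201
  t7: +1.8520
  t8: +1.1607
  t9: +0.0361
  t10: +0.1231
  t11: -0.8368
  t12: +6.0072
  t13: +1.8317
  t14: -0.1494
  t15: +4.0836
  t16: +1.2510
  t17: -0.4296
  t18: +0.6588
  t19: +1.8294
  t20: -1.1542
  t21: +0.2687
  t22: -0.2070
  t23: +0.3488
  t24: -0.0397
  t25: +1.1466
  t26: +1.0088
  t27: +1.0408
  t28: +0.2431
  t29: +1.7492
  t30: +2.5240
  t31: +2.4691
  t32: +1.3257
  t33: +0.2647
  t34: +0.4562
  t35: -0.0697
  t36: +0.8747
  t37: +0.9626
  t38: +0.0416
  t39: -0.1569
  t40: -2.8060
  t41: +1.2919
  t42: +4.8925
  t43: +0.3023
  t44: +0.1119
  t45: +1.0008
  t46: -2.2322
  t47: +0.9646
  t48: -0.9604
  t49: -0.4593
  t50: +2.0302
  t51: +2.3617
  t52: +1.1644
  t53: +1.5402
  t54: +1.1654
  t55: +2.9441
  t56: -0.6574
  t57: +1.4947
  t58: +1.7322
  t59: +0.3860
Σ = +49.7496 → |volume| = 49.75

Directed edges: 177 total; 3 unmatched, e.g. (4.13,-2.07,-0.92)→(4.43,-1.55,-3.19) → open.

49.75 OPEN


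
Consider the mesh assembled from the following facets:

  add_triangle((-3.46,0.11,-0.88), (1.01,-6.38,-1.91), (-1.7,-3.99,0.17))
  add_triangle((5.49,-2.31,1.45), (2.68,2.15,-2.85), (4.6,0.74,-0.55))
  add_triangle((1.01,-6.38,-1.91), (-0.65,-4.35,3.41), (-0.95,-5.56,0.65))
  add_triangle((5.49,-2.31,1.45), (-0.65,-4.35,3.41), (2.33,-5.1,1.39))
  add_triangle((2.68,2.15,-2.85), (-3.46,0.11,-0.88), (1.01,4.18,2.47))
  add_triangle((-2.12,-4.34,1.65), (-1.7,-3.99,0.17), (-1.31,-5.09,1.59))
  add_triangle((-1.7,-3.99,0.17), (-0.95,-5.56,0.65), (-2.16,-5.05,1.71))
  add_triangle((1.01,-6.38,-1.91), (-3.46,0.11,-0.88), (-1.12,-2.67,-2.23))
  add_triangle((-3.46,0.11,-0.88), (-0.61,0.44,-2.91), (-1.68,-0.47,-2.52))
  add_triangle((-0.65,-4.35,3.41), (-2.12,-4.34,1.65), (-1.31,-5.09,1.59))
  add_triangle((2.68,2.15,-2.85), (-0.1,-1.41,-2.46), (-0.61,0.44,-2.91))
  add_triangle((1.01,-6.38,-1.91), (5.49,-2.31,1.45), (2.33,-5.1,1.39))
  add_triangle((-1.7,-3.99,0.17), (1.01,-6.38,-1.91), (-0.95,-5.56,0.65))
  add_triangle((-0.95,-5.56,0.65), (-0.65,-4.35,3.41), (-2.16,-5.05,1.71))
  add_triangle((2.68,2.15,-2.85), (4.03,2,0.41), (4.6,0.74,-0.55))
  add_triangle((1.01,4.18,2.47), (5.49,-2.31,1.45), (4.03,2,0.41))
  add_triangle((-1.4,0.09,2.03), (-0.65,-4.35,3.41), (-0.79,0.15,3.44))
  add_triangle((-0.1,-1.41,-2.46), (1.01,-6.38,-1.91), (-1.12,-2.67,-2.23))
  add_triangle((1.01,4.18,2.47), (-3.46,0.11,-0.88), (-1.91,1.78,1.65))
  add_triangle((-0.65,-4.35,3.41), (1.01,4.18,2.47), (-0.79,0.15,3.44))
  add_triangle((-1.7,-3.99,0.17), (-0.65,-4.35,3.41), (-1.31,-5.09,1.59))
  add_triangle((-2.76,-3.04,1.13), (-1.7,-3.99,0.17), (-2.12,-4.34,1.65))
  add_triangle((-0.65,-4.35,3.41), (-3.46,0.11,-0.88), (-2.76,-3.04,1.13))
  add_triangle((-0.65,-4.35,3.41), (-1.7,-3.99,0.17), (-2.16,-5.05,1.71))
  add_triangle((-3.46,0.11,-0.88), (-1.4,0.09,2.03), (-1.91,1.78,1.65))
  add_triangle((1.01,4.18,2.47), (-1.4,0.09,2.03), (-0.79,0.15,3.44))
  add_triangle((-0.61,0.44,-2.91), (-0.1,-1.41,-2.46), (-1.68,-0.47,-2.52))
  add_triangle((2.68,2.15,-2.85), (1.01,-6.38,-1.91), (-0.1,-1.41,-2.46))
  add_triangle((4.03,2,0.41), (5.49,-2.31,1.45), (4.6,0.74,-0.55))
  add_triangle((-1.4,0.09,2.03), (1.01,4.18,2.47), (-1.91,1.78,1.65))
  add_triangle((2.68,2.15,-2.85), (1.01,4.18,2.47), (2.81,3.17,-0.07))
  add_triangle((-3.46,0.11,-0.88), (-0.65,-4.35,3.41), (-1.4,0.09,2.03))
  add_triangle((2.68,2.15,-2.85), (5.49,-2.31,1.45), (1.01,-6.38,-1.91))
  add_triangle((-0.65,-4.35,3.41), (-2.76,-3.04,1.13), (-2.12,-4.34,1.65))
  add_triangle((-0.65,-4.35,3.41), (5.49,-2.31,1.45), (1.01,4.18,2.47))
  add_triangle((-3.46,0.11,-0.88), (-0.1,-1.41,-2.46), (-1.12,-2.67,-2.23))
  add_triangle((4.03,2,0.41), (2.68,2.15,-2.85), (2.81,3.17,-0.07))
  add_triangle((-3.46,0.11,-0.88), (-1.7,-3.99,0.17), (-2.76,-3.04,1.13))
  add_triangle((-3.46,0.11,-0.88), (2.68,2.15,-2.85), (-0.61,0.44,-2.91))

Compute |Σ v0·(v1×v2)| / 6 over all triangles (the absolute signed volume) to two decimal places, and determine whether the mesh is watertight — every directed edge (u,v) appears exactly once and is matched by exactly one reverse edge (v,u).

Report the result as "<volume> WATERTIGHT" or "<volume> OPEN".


Per-triangle v0·(v1×v2)/6:
  t1: +7.2584
  t2: +3.4168
  t3: +5.8760
  t4: +10.2240
  t5: +11.4309
  t6: +1.0839
  t7: +1.4128
  t8: +3.7396
  t9: +1.3391
  t10: +1.8626
  t11: +3.1791
  t12: +12.4259
  t13: +3.0830
  t14: +3.5844
  t15: +3.7967
  t16: +10.2077
  t17: +2.4084
  t18: +2.8512
  t19: +2.9936
  t20: +4.3789
  t21: -0.7425
  t22: +1.2469
  t23: +1.8314
  t24: -1.2142
  t25: +2.3096
  t26: +2.1816
  t27: +1.1670
  t28: +7.7457
  t29: +4.3662
  t30: +2.6303
  t31: +2.9428
  t32: +6.1077
  t33: +25.9143
  t34: +1.5922
  t35: +24.4124
  t36: +2.2133
  t37: +3.5278
  t38: +3.1858
  t39: +2.6943
Σ = +190.6653 → |volume| = 190.67

Directed edges: 117 total; 9 unmatched, e.g. (1.01,-6.38,-1.91)→(-0.65,-4.35,3.41) → open.

190.67 OPEN


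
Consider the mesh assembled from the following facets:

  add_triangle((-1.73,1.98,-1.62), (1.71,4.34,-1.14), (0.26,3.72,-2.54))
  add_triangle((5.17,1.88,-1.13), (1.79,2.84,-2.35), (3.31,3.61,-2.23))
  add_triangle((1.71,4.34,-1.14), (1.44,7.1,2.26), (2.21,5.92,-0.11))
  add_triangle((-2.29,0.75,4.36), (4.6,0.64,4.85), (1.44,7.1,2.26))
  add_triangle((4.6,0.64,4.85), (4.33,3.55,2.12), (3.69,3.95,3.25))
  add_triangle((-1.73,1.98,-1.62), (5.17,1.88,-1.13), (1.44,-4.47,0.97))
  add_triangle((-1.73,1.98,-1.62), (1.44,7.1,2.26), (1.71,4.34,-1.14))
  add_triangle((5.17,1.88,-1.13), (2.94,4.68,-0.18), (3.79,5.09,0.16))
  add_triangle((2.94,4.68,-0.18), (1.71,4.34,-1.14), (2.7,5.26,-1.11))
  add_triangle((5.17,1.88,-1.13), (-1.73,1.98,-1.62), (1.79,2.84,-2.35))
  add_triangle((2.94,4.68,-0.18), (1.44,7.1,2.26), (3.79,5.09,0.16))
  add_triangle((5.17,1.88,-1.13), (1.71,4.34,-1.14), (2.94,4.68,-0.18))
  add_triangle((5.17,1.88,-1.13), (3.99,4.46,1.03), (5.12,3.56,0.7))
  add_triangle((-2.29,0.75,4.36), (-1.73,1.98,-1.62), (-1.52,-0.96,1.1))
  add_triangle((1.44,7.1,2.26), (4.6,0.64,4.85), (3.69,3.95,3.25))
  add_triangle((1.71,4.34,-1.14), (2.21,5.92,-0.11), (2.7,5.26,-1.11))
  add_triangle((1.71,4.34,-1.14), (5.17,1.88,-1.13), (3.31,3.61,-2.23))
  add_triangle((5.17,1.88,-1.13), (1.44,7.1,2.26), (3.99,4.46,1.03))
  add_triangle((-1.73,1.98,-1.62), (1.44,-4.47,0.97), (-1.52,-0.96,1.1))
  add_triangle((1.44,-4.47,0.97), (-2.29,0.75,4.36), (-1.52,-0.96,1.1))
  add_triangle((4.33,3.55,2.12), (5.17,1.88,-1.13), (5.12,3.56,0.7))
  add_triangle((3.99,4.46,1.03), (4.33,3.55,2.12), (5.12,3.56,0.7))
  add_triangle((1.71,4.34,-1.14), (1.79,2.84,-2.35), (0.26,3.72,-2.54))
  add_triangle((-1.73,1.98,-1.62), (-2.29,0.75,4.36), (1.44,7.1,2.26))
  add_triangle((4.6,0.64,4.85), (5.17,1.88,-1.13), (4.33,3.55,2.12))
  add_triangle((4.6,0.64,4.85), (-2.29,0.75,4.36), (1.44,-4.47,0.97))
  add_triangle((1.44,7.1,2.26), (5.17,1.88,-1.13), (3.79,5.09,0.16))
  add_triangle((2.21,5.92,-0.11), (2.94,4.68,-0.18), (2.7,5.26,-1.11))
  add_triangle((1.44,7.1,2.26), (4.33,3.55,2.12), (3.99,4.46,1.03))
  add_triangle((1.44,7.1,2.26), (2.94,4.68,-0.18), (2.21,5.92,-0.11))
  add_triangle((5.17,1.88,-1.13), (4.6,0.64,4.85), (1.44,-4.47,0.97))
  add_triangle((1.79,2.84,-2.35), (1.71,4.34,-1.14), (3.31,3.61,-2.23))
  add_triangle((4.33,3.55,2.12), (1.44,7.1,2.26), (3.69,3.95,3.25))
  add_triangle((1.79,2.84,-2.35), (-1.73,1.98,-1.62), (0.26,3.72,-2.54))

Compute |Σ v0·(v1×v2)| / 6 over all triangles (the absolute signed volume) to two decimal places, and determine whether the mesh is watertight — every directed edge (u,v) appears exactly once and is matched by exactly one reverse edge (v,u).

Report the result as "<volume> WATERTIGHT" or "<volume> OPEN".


Per-triangle v0·(v1×v2)/6:
  t1: +1.8784
  t2: +1.2197
  t3: +1.0533
  t4: +35.2274
  t5: +4.9953
  t6: +5.7093
  t7: +8.5696
  t8: +1.5957
  t9: -0.2609
  t10: -0.6346
  t11: +2.0087
  t12: +3.8662
  t13: +1.9333
  t14: +3.7018
  t15: +5.3426
  t16: +0.6800
  t17: +3.2379
  t18: +4.1026
  t19: +2.3477
  t20: +4.8029
  t21: +1.3906
  t22: +1.9750
  t23: +2.1575
  t24: +16.8982
  t25: +12.6957
  t26: +23.8074
  t27: +2.6342
  t28: +1.1238
  t29: +5.2792
  t30: +2.7042
  t31: +24.0517
  t32: +1.5680
  t33: +5.1281
  t34: +0.7404
Σ = +193.5305 → |volume| = 193.53

Directed edges: 102 total, each appears once with its reverse present → watertight.

193.53 WATERTIGHT


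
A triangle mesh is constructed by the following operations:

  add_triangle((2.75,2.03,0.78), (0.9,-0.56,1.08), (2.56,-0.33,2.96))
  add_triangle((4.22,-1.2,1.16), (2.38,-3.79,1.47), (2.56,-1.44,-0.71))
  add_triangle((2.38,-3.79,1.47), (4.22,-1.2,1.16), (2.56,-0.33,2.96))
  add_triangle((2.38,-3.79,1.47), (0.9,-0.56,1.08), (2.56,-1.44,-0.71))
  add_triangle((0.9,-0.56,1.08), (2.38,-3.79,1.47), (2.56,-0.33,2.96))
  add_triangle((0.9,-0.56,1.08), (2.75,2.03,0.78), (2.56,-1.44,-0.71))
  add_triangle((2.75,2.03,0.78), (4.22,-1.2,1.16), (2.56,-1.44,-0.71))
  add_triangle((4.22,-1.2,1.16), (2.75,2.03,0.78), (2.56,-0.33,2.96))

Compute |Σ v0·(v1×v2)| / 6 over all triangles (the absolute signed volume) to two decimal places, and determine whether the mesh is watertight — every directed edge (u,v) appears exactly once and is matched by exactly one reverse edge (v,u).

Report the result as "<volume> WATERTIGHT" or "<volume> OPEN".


12.39 WATERTIGHT

Per-triangle v0·(v1×v2)/6:
  t1: -0.4145
  t2: +3.5040
  t3: +5.1688
  t4: -1.3417
  t5: +0.3013
  t6: -2.0645
  t7: +2.7839
  t8: +4.4557
Σ = +12.3930 → |volume| = 12.39

Directed edges: 24 total, each appears once with its reverse present → watertight.


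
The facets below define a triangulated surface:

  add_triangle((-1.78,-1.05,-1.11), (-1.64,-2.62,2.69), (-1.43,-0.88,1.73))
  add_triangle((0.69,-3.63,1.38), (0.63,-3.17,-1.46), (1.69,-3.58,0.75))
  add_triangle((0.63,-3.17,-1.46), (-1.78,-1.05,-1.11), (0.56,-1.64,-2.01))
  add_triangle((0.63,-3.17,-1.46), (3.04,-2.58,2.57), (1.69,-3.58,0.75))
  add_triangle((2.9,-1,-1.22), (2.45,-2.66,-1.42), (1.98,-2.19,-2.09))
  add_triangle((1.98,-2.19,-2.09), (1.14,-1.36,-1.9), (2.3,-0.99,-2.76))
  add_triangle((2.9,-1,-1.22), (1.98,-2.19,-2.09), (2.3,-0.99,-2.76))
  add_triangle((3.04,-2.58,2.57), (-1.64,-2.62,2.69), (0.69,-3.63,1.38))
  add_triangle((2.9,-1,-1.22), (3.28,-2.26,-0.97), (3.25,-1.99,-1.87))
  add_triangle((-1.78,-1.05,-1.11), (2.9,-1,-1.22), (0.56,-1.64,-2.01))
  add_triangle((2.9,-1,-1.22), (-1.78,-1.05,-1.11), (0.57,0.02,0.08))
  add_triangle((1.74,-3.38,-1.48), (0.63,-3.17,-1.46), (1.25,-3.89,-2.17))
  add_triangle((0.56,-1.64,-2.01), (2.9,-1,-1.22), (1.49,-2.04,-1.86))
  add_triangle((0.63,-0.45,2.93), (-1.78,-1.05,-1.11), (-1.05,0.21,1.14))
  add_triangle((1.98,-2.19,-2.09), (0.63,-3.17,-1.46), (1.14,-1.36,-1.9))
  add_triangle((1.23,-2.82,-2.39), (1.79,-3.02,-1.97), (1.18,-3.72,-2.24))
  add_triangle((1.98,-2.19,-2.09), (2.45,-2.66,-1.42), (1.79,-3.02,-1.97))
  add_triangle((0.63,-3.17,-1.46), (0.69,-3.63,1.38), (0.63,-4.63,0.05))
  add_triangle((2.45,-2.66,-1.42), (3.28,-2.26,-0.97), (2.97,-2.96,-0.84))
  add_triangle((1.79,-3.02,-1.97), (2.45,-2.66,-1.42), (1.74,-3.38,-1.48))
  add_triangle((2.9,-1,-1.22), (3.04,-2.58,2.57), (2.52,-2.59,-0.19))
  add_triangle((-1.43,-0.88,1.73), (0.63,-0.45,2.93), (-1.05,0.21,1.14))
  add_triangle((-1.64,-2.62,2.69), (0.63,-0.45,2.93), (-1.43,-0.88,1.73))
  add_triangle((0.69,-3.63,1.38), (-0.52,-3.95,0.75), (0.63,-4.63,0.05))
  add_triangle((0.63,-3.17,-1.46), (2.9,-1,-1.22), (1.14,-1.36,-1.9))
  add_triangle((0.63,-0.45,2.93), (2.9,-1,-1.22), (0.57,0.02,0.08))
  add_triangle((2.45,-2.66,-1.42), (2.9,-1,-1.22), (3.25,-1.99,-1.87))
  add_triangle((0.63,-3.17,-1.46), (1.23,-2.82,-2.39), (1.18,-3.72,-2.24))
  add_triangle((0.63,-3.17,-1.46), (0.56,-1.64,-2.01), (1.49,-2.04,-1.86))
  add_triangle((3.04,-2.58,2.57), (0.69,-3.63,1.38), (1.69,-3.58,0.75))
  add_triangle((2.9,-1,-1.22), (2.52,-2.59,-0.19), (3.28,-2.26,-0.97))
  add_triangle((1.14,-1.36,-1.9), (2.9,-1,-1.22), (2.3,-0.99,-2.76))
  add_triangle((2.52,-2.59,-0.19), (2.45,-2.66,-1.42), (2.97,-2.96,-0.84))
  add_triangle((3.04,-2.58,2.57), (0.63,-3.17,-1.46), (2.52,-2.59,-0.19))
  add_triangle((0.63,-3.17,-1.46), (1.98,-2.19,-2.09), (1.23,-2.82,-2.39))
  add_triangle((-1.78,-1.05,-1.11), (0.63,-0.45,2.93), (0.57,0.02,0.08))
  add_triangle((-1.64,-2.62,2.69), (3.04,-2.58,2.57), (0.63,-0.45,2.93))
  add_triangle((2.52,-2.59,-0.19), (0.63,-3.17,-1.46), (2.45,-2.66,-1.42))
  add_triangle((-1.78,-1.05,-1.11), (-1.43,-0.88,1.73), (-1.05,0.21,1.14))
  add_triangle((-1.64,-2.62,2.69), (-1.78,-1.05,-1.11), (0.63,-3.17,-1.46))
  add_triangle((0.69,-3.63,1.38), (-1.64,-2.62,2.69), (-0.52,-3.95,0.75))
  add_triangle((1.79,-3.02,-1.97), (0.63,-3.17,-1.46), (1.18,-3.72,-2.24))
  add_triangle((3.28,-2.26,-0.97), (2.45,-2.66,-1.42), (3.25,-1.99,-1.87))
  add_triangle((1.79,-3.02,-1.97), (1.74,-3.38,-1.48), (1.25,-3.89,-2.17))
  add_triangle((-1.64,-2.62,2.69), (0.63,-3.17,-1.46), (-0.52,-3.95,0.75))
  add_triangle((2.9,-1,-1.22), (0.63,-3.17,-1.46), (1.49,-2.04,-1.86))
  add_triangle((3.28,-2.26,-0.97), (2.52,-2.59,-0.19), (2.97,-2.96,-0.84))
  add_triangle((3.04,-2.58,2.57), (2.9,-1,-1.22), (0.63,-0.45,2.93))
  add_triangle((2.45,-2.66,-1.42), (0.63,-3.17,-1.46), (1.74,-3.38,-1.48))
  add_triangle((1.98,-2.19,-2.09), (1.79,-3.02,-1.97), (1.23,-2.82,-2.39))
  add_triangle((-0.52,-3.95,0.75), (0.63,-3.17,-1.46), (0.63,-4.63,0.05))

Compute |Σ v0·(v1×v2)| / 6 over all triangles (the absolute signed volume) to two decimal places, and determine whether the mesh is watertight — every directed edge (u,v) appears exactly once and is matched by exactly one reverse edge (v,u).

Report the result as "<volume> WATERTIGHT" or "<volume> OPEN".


Per-triangle v0·(v1×v2)/6:
  t1: +1.2452
  t2: +1.6176
  t3: +1.3957
  t4: +1.2600
  t5: +0.8192
  t6: +0.3681
  t7: +1.1861
  t8: +4.6685
  t9: +0.4465
  t10: -0.1270
  t11: -0.0626
  t12: +0.2329
  t13: +0.4465
  t14: -1.0617
  t15: +0.5426
  t16: +0.3254
  t17: +0.3989
  t18: +0.4316
  t19: +0.3677
  t20: +0.3604
  t21: +2.5574
  t22: +0.7274
  t23: +1.2765
  t24: +1.2011
  t25: -1.4687
  t26: +0.3704
  t27: -0.2775
  t28: +0.0678
  t29: +0.6051
  t30: +1.9130
  t31: +0.1339
  t32: -0.7025
  t33: +0.0847
  t34: +2.6426
  t35: -0.5081
  t36: -0.3052
  t37: +5.0480
  t38: +1.2245
  t39: +0.6645
  t40: +4.8093
  t41: +2.2747
  t42: +0.1963
  t43: +0.5777
  t44: +0.3364
  t45: +0.2463
  t46: +0.8785
  t47: +0.2594
  t48: +1.9324
  t49: -0.1879
  t50: +0.3359
  t51: +1.1109
Σ = +42.8867 → |volume| = 42.89

Directed edges: 153 total; 3 unmatched, e.g. (0.63,-3.17,-1.46)→(1.25,-3.89,-2.17) → open.

42.89 OPEN


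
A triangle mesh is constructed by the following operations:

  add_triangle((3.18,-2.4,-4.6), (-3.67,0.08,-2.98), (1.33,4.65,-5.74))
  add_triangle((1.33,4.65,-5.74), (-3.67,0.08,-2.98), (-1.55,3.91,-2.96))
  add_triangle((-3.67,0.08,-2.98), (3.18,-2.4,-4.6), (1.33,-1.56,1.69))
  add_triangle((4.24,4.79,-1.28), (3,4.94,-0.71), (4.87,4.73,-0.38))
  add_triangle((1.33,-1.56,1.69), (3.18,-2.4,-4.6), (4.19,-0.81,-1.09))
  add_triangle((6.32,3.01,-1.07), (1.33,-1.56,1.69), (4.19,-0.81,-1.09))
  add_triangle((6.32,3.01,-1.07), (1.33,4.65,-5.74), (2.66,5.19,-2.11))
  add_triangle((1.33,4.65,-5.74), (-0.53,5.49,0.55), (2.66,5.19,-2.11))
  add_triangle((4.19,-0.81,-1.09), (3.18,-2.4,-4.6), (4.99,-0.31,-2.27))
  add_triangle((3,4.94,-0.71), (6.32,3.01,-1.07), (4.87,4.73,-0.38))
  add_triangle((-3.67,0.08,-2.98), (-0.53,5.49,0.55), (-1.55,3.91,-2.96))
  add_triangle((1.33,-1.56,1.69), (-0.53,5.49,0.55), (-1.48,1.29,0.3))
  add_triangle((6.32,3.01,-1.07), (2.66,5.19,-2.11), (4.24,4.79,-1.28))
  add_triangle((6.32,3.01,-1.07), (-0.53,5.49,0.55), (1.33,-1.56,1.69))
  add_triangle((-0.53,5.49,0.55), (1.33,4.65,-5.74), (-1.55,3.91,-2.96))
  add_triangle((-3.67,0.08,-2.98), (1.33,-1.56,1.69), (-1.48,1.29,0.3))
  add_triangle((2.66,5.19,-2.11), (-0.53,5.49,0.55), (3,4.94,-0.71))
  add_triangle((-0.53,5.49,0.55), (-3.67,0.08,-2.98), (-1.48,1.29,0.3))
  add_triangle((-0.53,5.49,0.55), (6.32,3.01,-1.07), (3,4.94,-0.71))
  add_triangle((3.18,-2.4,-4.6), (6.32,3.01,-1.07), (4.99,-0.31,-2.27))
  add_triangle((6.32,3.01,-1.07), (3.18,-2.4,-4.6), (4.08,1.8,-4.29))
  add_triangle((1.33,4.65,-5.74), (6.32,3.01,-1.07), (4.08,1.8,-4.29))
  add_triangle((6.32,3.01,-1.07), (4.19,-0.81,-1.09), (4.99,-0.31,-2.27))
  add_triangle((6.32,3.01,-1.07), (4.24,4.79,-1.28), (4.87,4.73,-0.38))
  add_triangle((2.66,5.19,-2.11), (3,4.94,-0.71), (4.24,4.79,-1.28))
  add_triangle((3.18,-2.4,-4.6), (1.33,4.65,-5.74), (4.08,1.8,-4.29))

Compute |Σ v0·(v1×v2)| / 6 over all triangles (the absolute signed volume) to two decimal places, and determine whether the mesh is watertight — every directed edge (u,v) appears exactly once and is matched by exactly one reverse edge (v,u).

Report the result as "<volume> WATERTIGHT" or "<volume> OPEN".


203.14 WATERTIGHT

Per-triangle v0·(v1×v2)/6:
  t1: +30.2776
  t2: +11.3003
  t3: +7.5955
  t4: +1.3015
  t5: +5.9709
  t6: +6.5391
  t7: +15.7677
  t8: +13.6687
  t9: +2.9364
  t10: -2.1571
  t11: +8.0258
  t12: +2.4741
  t13: +2.5205
  t14: +12.6477
  t15: +12.1136
  t16: +1.8757
  t17: +4.8818
  t18: +4.2781
  t19: +2.9247
  t20: +5.6173
  t21: +14.2283
  t22: +16.0592
  t23: +3.1346
  t24: +2.7246
  t25: +1.7345
  t26: +14.6985
Σ = +203.1396 → |volume| = 203.14

Directed edges: 78 total, each appears once with its reverse present → watertight.
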